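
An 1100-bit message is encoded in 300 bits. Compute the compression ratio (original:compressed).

Compression ratio = Original / Compressed
= 1100 / 300 = 3.67:1


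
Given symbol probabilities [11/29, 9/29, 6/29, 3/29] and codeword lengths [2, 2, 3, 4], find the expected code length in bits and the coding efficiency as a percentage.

Average length L = Σ p_i × l_i = 2.4138 bits
Entropy H = 1.8632 bits
Efficiency η = H/L × 100% = 77.19%


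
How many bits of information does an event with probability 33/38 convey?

Information content I(x) = -log₂(p(x))
I = -log₂(33/38) = -log₂(0.8684)
I = 0.2035 bits


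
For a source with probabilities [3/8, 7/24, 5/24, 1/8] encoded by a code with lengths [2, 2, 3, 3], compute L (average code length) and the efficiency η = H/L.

Average length L = Σ p_i × l_i = 2.3333 bits
Entropy H = 1.8956 bits
Efficiency η = H/L × 100% = 81.24%


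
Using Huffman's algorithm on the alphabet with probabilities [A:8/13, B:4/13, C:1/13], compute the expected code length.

Huffman tree construction:
Combine smallest probabilities repeatedly
Resulting codes:
  A: 1 (length 1)
  B: 01 (length 2)
  C: 00 (length 2)
Average length = Σ p(s) × length(s) = 1.3846 bits


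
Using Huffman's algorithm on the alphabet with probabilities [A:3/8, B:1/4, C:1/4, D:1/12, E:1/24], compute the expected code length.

Huffman tree construction:
Combine smallest probabilities repeatedly
Resulting codes:
  A: 11 (length 2)
  B: 01 (length 2)
  C: 10 (length 2)
  D: 001 (length 3)
  E: 000 (length 3)
Average length = Σ p(s) × length(s) = 2.1250 bits


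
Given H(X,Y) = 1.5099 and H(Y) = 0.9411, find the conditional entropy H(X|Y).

Chain rule: H(X,Y) = H(X|Y) + H(Y)
H(X|Y) = H(X,Y) - H(Y) = 1.5099 - 0.9411 = 0.5688 bits


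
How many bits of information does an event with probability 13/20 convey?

Information content I(x) = -log₂(p(x))
I = -log₂(13/20) = -log₂(0.6500)
I = 0.6215 bits


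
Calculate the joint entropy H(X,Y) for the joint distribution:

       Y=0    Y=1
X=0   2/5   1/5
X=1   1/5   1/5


H(X,Y) = -Σ p(x,y) log₂ p(x,y)
  p(0,0)=2/5: -0.4000 × log₂(0.4000) = 0.5288
  p(0,1)=1/5: -0.2000 × log₂(0.2000) = 0.4644
  p(1,0)=1/5: -0.2000 × log₂(0.2000) = 0.4644
  p(1,1)=1/5: -0.2000 × log₂(0.2000) = 0.4644
H(X,Y) = 1.9219 bits


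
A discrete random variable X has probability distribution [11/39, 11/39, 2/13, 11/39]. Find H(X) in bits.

H(X) = -Σ p(x) log₂ p(x)
  -11/39 × log₂(11/39) = 0.5150
  -11/39 × log₂(11/39) = 0.5150
  -2/13 × log₂(2/13) = 0.4155
  -11/39 × log₂(11/39) = 0.5150
H(X) = 1.9605 bits


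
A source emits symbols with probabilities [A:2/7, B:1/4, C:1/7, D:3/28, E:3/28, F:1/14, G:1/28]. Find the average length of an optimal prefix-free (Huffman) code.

Huffman tree construction:
Combine smallest probabilities repeatedly
Resulting codes:
  A: 11 (length 2)
  B: 01 (length 2)
  C: 101 (length 3)
  D: 000 (length 3)
  E: 001 (length 3)
  F: 1001 (length 4)
  G: 1000 (length 4)
Average length = Σ p(s) × length(s) = 2.5714 bits


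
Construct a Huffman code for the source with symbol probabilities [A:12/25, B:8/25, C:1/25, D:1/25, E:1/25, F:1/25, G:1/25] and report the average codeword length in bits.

Huffman tree construction:
Combine smallest probabilities repeatedly
Resulting codes:
  A: 0 (length 1)
  B: 11 (length 2)
  C: 10110 (length 5)
  D: 10111 (length 5)
  E: 1000 (length 4)
  F: 1001 (length 4)
  G: 1010 (length 4)
Average length = Σ p(s) × length(s) = 2.0000 bits


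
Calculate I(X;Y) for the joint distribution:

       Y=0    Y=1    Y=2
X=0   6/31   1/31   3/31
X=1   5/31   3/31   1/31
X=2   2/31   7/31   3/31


H(X) = 1.5746, H(Y) = 1.5409, H(X,Y) = 2.9208
I(X;Y) = H(X) + H(Y) - H(X,Y) = 0.1947 bits


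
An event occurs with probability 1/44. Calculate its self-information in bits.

Information content I(x) = -log₂(p(x))
I = -log₂(1/44) = -log₂(0.0227)
I = 5.4594 bits


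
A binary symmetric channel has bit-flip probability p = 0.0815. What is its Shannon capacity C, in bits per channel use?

For BSC with error probability p:
C = 1 - H(p) where H(p) is binary entropy
H(0.0815) = -0.0815 × log₂(0.0815) - 0.9185 × log₂(0.9185)
H(p) = 0.4074
C = 1 - 0.4074 = 0.5926 bits/use


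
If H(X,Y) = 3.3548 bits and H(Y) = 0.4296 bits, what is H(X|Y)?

Chain rule: H(X,Y) = H(X|Y) + H(Y)
H(X|Y) = H(X,Y) - H(Y) = 3.3548 - 0.4296 = 2.9252 bits


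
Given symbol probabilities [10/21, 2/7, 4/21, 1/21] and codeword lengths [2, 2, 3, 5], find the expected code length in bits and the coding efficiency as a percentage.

Average length L = Σ p_i × l_i = 2.3333 bits
Entropy H = 1.6909 bits
Efficiency η = H/L × 100% = 72.47%


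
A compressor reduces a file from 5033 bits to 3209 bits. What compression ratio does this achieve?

Compression ratio = Original / Compressed
= 5033 / 3209 = 1.57:1


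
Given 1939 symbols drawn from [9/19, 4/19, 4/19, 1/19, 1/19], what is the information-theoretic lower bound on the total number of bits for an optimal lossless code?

Entropy H = 1.9043 bits/symbol
Minimum bits = H × n = 1.9043 × 1939
= 3692.40 bits


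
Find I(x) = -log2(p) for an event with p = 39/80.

Information content I(x) = -log₂(p(x))
I = -log₂(39/80) = -log₂(0.4875)
I = 1.0365 bits


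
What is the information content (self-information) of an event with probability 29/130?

Information content I(x) = -log₂(p(x))
I = -log₂(29/130) = -log₂(0.2231)
I = 2.1644 bits


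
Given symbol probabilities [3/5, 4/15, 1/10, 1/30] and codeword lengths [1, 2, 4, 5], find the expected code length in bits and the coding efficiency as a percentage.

Average length L = Σ p_i × l_i = 1.7000 bits
Entropy H = 1.4464 bits
Efficiency η = H/L × 100% = 85.08%


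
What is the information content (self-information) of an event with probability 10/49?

Information content I(x) = -log₂(p(x))
I = -log₂(10/49) = -log₂(0.2041)
I = 2.2928 bits


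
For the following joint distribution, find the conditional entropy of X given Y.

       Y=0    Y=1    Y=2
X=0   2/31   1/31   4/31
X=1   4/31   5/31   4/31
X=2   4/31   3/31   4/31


H(X|Y) = Σ_y p(y) H(X|Y=y)
  p(Y=0) = 10/31, H(X|Y=0) = 1.5219
  p(Y=1) = 9/31, H(X|Y=1) = 1.3516
  p(Y=2) = 12/31, H(X|Y=2) = 1.5850
H(X|Y) = 0.3226×1.5219 + 0.2903×1.3516 + 0.3871×1.5850 = 1.4969 bits


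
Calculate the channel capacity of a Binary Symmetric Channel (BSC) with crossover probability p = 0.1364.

For BSC with error probability p:
C = 1 - H(p) where H(p) is binary entropy
H(0.1364) = -0.1364 × log₂(0.1364) - 0.8636 × log₂(0.8636)
H(p) = 0.5747
C = 1 - 0.5747 = 0.4253 bits/use


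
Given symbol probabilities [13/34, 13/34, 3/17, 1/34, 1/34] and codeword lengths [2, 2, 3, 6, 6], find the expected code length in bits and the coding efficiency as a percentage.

Average length L = Σ p_i × l_i = 2.4118 bits
Entropy H = 1.8015 bits
Efficiency η = H/L × 100% = 74.70%


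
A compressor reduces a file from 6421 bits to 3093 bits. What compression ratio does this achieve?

Compression ratio = Original / Compressed
= 6421 / 3093 = 2.08:1


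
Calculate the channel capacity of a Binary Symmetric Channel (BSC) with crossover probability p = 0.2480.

For BSC with error probability p:
C = 1 - H(p) where H(p) is binary entropy
H(0.2480) = -0.2480 × log₂(0.2480) - 0.7520 × log₂(0.7520)
H(p) = 0.8081
C = 1 - 0.8081 = 0.1919 bits/use


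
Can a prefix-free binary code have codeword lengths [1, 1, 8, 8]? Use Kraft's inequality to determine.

Kraft inequality: Σ 2^(-l_i) ≤ 1 for prefix-free code
Calculating: 2^(-1) + 2^(-1) + 2^(-8) + 2^(-8)
= 0.5 + 0.5 + 0.00390625 + 0.00390625
= 1.0078
Since 1.0078 > 1, prefix-free code does not exist


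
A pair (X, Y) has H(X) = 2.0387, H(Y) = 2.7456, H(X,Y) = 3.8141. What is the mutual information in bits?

I(X;Y) = H(X) + H(Y) - H(X,Y)
I(X;Y) = 2.0387 + 2.7456 - 3.8141 = 0.9702 bits


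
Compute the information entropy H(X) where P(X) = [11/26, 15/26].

H(X) = -Σ p(x) log₂ p(x)
  -11/26 × log₂(11/26) = 0.5250
  -15/26 × log₂(15/26) = 0.4578
H(X) = 0.9829 bits


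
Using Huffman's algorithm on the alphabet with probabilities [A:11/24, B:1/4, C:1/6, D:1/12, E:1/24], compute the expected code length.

Huffman tree construction:
Combine smallest probabilities repeatedly
Resulting codes:
  A: 0 (length 1)
  B: 10 (length 2)
  C: 111 (length 3)
  D: 1101 (length 4)
  E: 1100 (length 4)
Average length = Σ p(s) × length(s) = 1.9583 bits


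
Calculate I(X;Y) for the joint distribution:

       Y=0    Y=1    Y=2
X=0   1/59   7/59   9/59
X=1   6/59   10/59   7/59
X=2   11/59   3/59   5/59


H(X) = 1.5735, H(Y) = 1.5820, H(X,Y) = 2.9847
I(X;Y) = H(X) + H(Y) - H(X,Y) = 0.1709 bits


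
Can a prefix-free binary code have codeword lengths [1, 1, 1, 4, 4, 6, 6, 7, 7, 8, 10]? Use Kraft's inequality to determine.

Kraft inequality: Σ 2^(-l_i) ≤ 1 for prefix-free code
Calculating: 2^(-1) + 2^(-1) + 2^(-1) + 2^(-4) + 2^(-4) + 2^(-6) + 2^(-6) + 2^(-7) + 2^(-7) + 2^(-8) + 2^(-10)
= 0.5 + 0.5 + 0.5 + 0.0625 + 0.0625 + 0.015625 + 0.015625 + 0.0078125 + 0.0078125 + 0.00390625 + 0.0009765625
= 1.6768
Since 1.6768 > 1, prefix-free code does not exist


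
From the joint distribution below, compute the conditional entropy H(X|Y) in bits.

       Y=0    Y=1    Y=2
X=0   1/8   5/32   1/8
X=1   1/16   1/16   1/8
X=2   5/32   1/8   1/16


H(X|Y) = Σ_y p(y) H(X|Y=y)
  p(Y=0) = 11/32, H(X|Y=0) = 1.4949
  p(Y=1) = 11/32, H(X|Y=1) = 1.4949
  p(Y=2) = 5/16, H(X|Y=2) = 1.5219
H(X|Y) = 0.3438×1.4949 + 0.3438×1.4949 + 0.3125×1.5219 = 1.5034 bits


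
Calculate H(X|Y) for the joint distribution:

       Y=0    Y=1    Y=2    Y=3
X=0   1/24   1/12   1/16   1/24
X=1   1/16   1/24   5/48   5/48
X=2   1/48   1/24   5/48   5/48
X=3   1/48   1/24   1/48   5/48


H(X|Y) = Σ_y p(y) H(X|Y=y)
  p(Y=0) = 7/48, H(X|Y=0) = 1.8424
  p(Y=1) = 5/24, H(X|Y=1) = 1.9219
  p(Y=2) = 7/24, H(X|Y=2) = 1.8092
  p(Y=3) = 17/48, H(X|Y=3) = 1.9211
H(X|Y) = 0.1458×1.8424 + 0.2083×1.9219 + 0.2917×1.8092 + 0.3542×1.9211 = 1.8771 bits


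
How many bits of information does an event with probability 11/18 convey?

Information content I(x) = -log₂(p(x))
I = -log₂(11/18) = -log₂(0.6111)
I = 0.7105 bits


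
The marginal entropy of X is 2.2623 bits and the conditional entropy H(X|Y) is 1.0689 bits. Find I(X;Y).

I(X;Y) = H(X) - H(X|Y)
I(X;Y) = 2.2623 - 1.0689 = 1.1934 bits


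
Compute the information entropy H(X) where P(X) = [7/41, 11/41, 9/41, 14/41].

H(X) = -Σ p(x) log₂ p(x)
  -7/41 × log₂(7/41) = 0.4354
  -11/41 × log₂(11/41) = 0.5093
  -9/41 × log₂(9/41) = 0.4802
  -14/41 × log₂(14/41) = 0.5293
H(X) = 1.9542 bits


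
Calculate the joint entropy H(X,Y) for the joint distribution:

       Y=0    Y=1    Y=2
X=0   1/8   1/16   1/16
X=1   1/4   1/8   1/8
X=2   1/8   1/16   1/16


H(X,Y) = -Σ p(x,y) log₂ p(x,y)
  p(0,0)=1/8: -0.1250 × log₂(0.1250) = 0.3750
  p(0,1)=1/16: -0.0625 × log₂(0.0625) = 0.2500
  p(0,2)=1/16: -0.0625 × log₂(0.0625) = 0.2500
  p(1,0)=1/4: -0.2500 × log₂(0.2500) = 0.5000
  p(1,1)=1/8: -0.1250 × log₂(0.1250) = 0.3750
  p(1,2)=1/8: -0.1250 × log₂(0.1250) = 0.3750
  p(2,0)=1/8: -0.1250 × log₂(0.1250) = 0.3750
  p(2,1)=1/16: -0.0625 × log₂(0.0625) = 0.2500
  p(2,2)=1/16: -0.0625 × log₂(0.0625) = 0.2500
H(X,Y) = 3.0000 bits


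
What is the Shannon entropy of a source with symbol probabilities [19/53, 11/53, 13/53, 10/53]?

H(X) = -Σ p(x) log₂ p(x)
  -19/53 × log₂(19/53) = 0.5306
  -11/53 × log₂(11/53) = 0.4708
  -13/53 × log₂(13/53) = 0.4973
  -10/53 × log₂(10/53) = 0.4540
H(X) = 1.9526 bits


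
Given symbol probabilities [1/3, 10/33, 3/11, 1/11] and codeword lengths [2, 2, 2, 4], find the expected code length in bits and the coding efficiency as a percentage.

Average length L = Σ p_i × l_i = 2.1818 bits
Entropy H = 1.8760 bits
Efficiency η = H/L × 100% = 85.98%


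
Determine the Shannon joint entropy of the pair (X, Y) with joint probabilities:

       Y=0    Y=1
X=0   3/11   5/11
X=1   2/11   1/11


H(X,Y) = -Σ p(x,y) log₂ p(x,y)
  p(0,0)=3/11: -0.2727 × log₂(0.2727) = 0.5112
  p(0,1)=5/11: -0.4545 × log₂(0.4545) = 0.5170
  p(1,0)=2/11: -0.1818 × log₂(0.1818) = 0.4472
  p(1,1)=1/11: -0.0909 × log₂(0.0909) = 0.3145
H(X,Y) = 1.7899 bits


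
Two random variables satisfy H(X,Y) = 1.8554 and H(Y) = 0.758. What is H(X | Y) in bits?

Chain rule: H(X,Y) = H(X|Y) + H(Y)
H(X|Y) = H(X,Y) - H(Y) = 1.8554 - 0.758 = 1.0974 bits


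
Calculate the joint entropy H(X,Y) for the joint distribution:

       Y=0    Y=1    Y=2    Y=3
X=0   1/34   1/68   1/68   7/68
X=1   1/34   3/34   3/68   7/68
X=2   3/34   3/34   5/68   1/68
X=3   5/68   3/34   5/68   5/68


H(X,Y) = -Σ p(x,y) log₂ p(x,y)
  p(0,0)=1/34: -0.0294 × log₂(0.0294) = 0.1496
  p(0,1)=1/68: -0.0147 × log₂(0.0147) = 0.0895
  p(0,2)=1/68: -0.0147 × log₂(0.0147) = 0.0895
  p(0,3)=7/68: -0.1029 × log₂(0.1029) = 0.3377
  p(1,0)=1/34: -0.0294 × log₂(0.0294) = 0.1496
  p(1,1)=3/34: -0.0882 × log₂(0.0882) = 0.3090
  p(1,2)=3/68: -0.0441 × log₂(0.0441) = 0.1986
  p(1,3)=7/68: -0.1029 × log₂(0.1029) = 0.3377
  p(2,0)=3/34: -0.0882 × log₂(0.0882) = 0.3090
  p(2,1)=3/34: -0.0882 × log₂(0.0882) = 0.3090
  p(2,2)=5/68: -0.0735 × log₂(0.0735) = 0.2769
  p(2,3)=1/68: -0.0147 × log₂(0.0147) = 0.0895
  p(3,0)=5/68: -0.0735 × log₂(0.0735) = 0.2769
  p(3,1)=3/34: -0.0882 × log₂(0.0882) = 0.3090
  p(3,2)=5/68: -0.0735 × log₂(0.0735) = 0.2769
  p(3,3)=5/68: -0.0735 × log₂(0.0735) = 0.2769
H(X,Y) = 3.7855 bits


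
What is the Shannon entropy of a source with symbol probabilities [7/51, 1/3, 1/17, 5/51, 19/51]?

H(X) = -Σ p(x) log₂ p(x)
  -7/51 × log₂(7/51) = 0.3932
  -1/3 × log₂(1/3) = 0.5283
  -1/17 × log₂(1/17) = 0.2404
  -5/51 × log₂(5/51) = 0.3285
  -19/51 × log₂(19/51) = 0.5307
H(X) = 2.0212 bits


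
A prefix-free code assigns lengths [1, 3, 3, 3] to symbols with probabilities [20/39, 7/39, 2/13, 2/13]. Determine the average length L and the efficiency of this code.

Average length L = Σ p_i × l_i = 1.9744 bits
Entropy H = 1.7698 bits
Efficiency η = H/L × 100% = 89.64%


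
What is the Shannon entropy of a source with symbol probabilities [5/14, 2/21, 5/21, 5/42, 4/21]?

H(X) = -Σ p(x) log₂ p(x)
  -5/14 × log₂(5/14) = 0.5305
  -2/21 × log₂(2/21) = 0.3231
  -5/21 × log₂(5/21) = 0.4929
  -5/42 × log₂(5/42) = 0.3655
  -4/21 × log₂(4/21) = 0.4557
H(X) = 2.1677 bits


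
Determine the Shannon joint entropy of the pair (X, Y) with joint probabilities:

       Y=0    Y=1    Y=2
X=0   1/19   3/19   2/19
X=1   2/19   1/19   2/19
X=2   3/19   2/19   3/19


H(X,Y) = -Σ p(x,y) log₂ p(x,y)
  p(0,0)=1/19: -0.0526 × log₂(0.0526) = 0.2236
  p(0,1)=3/19: -0.1579 × log₂(0.1579) = 0.4205
  p(0,2)=2/19: -0.1053 × log₂(0.1053) = 0.3419
  p(1,0)=2/19: -0.1053 × log₂(0.1053) = 0.3419
  p(1,1)=1/19: -0.0526 × log₂(0.0526) = 0.2236
  p(1,2)=2/19: -0.1053 × log₂(0.1053) = 0.3419
  p(2,0)=3/19: -0.1579 × log₂(0.1579) = 0.4205
  p(2,1)=2/19: -0.1053 × log₂(0.1053) = 0.3419
  p(2,2)=3/19: -0.1579 × log₂(0.1579) = 0.4205
H(X,Y) = 3.0761 bits


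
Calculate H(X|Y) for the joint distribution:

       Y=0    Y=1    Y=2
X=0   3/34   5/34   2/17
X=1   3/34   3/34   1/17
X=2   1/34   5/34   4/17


H(X|Y) = Σ_y p(y) H(X|Y=y)
  p(Y=0) = 7/34, H(X|Y=0) = 1.4488
  p(Y=1) = 13/34, H(X|Y=1) = 1.5486
  p(Y=2) = 7/17, H(X|Y=2) = 1.3788
H(X|Y) = 0.2059×1.4488 + 0.3824×1.5486 + 0.4118×1.3788 = 1.4581 bits


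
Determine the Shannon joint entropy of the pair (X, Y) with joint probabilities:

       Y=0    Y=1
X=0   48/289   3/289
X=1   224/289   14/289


H(X,Y) = -Σ p(x,y) log₂ p(x,y)
  p(0,0)=48/289: -0.1661 × log₂(0.1661) = 0.4302
  p(0,1)=3/289: -0.0104 × log₂(0.0104) = 0.0684
  p(1,0)=224/289: -0.7751 × log₂(0.7751) = 0.2849
  p(1,1)=14/289: -0.0484 × log₂(0.0484) = 0.2116
H(X,Y) = 0.9951 bits


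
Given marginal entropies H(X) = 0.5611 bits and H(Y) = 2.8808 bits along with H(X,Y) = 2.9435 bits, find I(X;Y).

I(X;Y) = H(X) + H(Y) - H(X,Y)
I(X;Y) = 0.5611 + 2.8808 - 2.9435 = 0.4984 bits


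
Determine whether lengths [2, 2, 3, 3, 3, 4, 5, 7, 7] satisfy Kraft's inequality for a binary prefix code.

Kraft inequality: Σ 2^(-l_i) ≤ 1 for prefix-free code
Calculating: 2^(-2) + 2^(-2) + 2^(-3) + 2^(-3) + 2^(-3) + 2^(-4) + 2^(-5) + 2^(-7) + 2^(-7)
= 0.25 + 0.25 + 0.125 + 0.125 + 0.125 + 0.0625 + 0.03125 + 0.0078125 + 0.0078125
= 0.9844
Since 0.9844 ≤ 1, prefix-free code exists


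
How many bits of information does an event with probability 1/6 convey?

Information content I(x) = -log₂(p(x))
I = -log₂(1/6) = -log₂(0.1667)
I = 2.5850 bits


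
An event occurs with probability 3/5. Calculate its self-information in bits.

Information content I(x) = -log₂(p(x))
I = -log₂(3/5) = -log₂(0.6000)
I = 0.7370 bits


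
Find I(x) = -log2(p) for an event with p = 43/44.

Information content I(x) = -log₂(p(x))
I = -log₂(43/44) = -log₂(0.9773)
I = 0.0332 bits


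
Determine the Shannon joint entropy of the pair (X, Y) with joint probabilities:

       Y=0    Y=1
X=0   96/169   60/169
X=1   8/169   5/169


H(X,Y) = -Σ p(x,y) log₂ p(x,y)
  p(0,0)=96/169: -0.5680 × log₂(0.5680) = 0.4635
  p(0,1)=60/169: -0.3550 × log₂(0.3550) = 0.5304
  p(1,0)=8/169: -0.0473 × log₂(0.0473) = 0.2083
  p(1,1)=5/169: -0.0296 × log₂(0.0296) = 0.1503
H(X,Y) = 1.3525 bits


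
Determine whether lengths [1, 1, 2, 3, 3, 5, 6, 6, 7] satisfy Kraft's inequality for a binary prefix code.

Kraft inequality: Σ 2^(-l_i) ≤ 1 for prefix-free code
Calculating: 2^(-1) + 2^(-1) + 2^(-2) + 2^(-3) + 2^(-3) + 2^(-5) + 2^(-6) + 2^(-6) + 2^(-7)
= 0.5 + 0.5 + 0.25 + 0.125 + 0.125 + 0.03125 + 0.015625 + 0.015625 + 0.0078125
= 1.5703
Since 1.5703 > 1, prefix-free code does not exist


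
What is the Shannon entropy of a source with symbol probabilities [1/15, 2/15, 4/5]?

H(X) = -Σ p(x) log₂ p(x)
  -1/15 × log₂(1/15) = 0.2605
  -2/15 × log₂(2/15) = 0.3876
  -4/5 × log₂(4/5) = 0.2575
H(X) = 0.9056 bits


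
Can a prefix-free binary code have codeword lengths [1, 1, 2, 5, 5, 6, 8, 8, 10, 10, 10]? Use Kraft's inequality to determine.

Kraft inequality: Σ 2^(-l_i) ≤ 1 for prefix-free code
Calculating: 2^(-1) + 2^(-1) + 2^(-2) + 2^(-5) + 2^(-5) + 2^(-6) + 2^(-8) + 2^(-8) + 2^(-10) + 2^(-10) + 2^(-10)
= 0.5 + 0.5 + 0.25 + 0.03125 + 0.03125 + 0.015625 + 0.00390625 + 0.00390625 + 0.0009765625 + 0.0009765625 + 0.0009765625
= 1.3389
Since 1.3389 > 1, prefix-free code does not exist


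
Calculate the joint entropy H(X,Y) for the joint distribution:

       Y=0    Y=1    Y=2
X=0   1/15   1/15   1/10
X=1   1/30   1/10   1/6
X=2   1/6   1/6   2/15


H(X,Y) = -Σ p(x,y) log₂ p(x,y)
  p(0,0)=1/15: -0.0667 × log₂(0.0667) = 0.2605
  p(0,1)=1/15: -0.0667 × log₂(0.0667) = 0.2605
  p(0,2)=1/10: -0.1000 × log₂(0.1000) = 0.3322
  p(1,0)=1/30: -0.0333 × log₂(0.0333) = 0.1636
  p(1,1)=1/10: -0.1000 × log₂(0.1000) = 0.3322
  p(1,2)=1/6: -0.1667 × log₂(0.1667) = 0.4308
  p(2,0)=1/6: -0.1667 × log₂(0.1667) = 0.4308
  p(2,1)=1/6: -0.1667 × log₂(0.1667) = 0.4308
  p(2,2)=2/15: -0.1333 × log₂(0.1333) = 0.3876
H(X,Y) = 3.0289 bits


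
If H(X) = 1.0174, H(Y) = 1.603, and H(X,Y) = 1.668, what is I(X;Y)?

I(X;Y) = H(X) + H(Y) - H(X,Y)
I(X;Y) = 1.0174 + 1.603 - 1.668 = 0.9524 bits


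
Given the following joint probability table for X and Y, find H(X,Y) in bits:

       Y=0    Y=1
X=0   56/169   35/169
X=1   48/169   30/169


H(X,Y) = -Σ p(x,y) log₂ p(x,y)
  p(0,0)=56/169: -0.3314 × log₂(0.3314) = 0.5280
  p(0,1)=35/169: -0.2071 × log₂(0.2071) = 0.4704
  p(1,0)=48/169: -0.2840 × log₂(0.2840) = 0.5158
  p(1,1)=30/169: -0.1775 × log₂(0.1775) = 0.4427
H(X,Y) = 1.9570 bits


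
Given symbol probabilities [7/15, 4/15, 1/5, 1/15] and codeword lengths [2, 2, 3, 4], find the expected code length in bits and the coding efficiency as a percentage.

Average length L = Σ p_i × l_i = 2.3333 bits
Entropy H = 1.7465 bits
Efficiency η = H/L × 100% = 74.85%


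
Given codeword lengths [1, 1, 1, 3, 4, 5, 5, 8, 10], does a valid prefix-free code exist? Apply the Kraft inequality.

Kraft inequality: Σ 2^(-l_i) ≤ 1 for prefix-free code
Calculating: 2^(-1) + 2^(-1) + 2^(-1) + 2^(-3) + 2^(-4) + 2^(-5) + 2^(-5) + 2^(-8) + 2^(-10)
= 0.5 + 0.5 + 0.5 + 0.125 + 0.0625 + 0.03125 + 0.03125 + 0.00390625 + 0.0009765625
= 1.7549
Since 1.7549 > 1, prefix-free code does not exist


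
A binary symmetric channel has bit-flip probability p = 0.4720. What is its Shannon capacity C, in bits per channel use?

For BSC with error probability p:
C = 1 - H(p) where H(p) is binary entropy
H(0.4720) = -0.4720 × log₂(0.4720) - 0.5280 × log₂(0.5280)
H(p) = 0.9977
C = 1 - 0.9977 = 0.0023 bits/use


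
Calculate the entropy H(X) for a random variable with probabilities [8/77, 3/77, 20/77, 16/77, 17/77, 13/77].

H(X) = -Σ p(x) log₂ p(x)
  -8/77 × log₂(8/77) = 0.3394
  -3/77 × log₂(3/77) = 0.1824
  -20/77 × log₂(20/77) = 0.5052
  -16/77 × log₂(16/77) = 0.4710
  -17/77 × log₂(17/77) = 0.4811
  -13/77 × log₂(13/77) = 0.4333
H(X) = 2.4124 bits


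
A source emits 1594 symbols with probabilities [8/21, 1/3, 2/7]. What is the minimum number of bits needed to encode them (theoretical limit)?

Entropy H = 1.5751 bits/symbol
Minimum bits = H × n = 1.5751 × 1594
= 2510.73 bits


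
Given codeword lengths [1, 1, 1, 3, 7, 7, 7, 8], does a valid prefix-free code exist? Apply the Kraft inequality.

Kraft inequality: Σ 2^(-l_i) ≤ 1 for prefix-free code
Calculating: 2^(-1) + 2^(-1) + 2^(-1) + 2^(-3) + 2^(-7) + 2^(-7) + 2^(-7) + 2^(-8)
= 0.5 + 0.5 + 0.5 + 0.125 + 0.0078125 + 0.0078125 + 0.0078125 + 0.00390625
= 1.6523
Since 1.6523 > 1, prefix-free code does not exist


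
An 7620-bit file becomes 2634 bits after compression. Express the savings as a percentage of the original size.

Space savings = (1 - Compressed/Original) × 100%
= (1 - 2634/7620) × 100%
= 65.43%


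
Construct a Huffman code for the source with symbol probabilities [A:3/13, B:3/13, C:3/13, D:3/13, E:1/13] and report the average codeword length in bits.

Huffman tree construction:
Combine smallest probabilities repeatedly
Resulting codes:
  A: 111 (length 3)
  B: 00 (length 2)
  C: 01 (length 2)
  D: 10 (length 2)
  E: 110 (length 3)
Average length = Σ p(s) × length(s) = 2.3077 bits


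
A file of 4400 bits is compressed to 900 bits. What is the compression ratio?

Compression ratio = Original / Compressed
= 4400 / 900 = 4.89:1


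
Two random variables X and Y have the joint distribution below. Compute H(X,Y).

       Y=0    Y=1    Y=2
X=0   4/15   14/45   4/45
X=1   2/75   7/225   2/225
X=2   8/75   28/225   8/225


H(X,Y) = -Σ p(x,y) log₂ p(x,y)
  p(0,0)=4/15: -0.2667 × log₂(0.2667) = 0.5085
  p(0,1)=14/45: -0.3111 × log₂(0.3111) = 0.5241
  p(0,2)=4/45: -0.0889 × log₂(0.0889) = 0.3104
  p(1,0)=2/75: -0.0267 × log₂(0.0267) = 0.1394
  p(1,1)=7/225: -0.0311 × log₂(0.0311) = 0.1558
  p(1,2)=2/225: -0.0089 × log₂(0.0089) = 0.0606
  p(2,0)=8/75: -0.1067 × log₂(0.1067) = 0.3444
  p(2,1)=28/225: -0.1244 × log₂(0.1244) = 0.3741
  p(2,2)=8/225: -0.0356 × log₂(0.0356) = 0.1712
H(X,Y) = 2.5884 bits


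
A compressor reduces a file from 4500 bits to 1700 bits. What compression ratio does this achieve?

Compression ratio = Original / Compressed
= 4500 / 1700 = 2.65:1


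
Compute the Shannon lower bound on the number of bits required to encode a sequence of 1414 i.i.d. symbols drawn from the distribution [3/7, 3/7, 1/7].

Entropy H = 1.4488 bits/symbol
Minimum bits = H × n = 1.4488 × 1414
= 2048.63 bits


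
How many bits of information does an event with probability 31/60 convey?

Information content I(x) = -log₂(p(x))
I = -log₂(31/60) = -log₂(0.5167)
I = 0.9527 bits


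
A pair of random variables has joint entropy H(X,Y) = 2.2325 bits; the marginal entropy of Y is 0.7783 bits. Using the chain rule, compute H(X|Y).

Chain rule: H(X,Y) = H(X|Y) + H(Y)
H(X|Y) = H(X,Y) - H(Y) = 2.2325 - 0.7783 = 1.4542 bits


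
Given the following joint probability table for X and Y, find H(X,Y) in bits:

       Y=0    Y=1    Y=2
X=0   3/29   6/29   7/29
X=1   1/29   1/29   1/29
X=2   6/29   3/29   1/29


H(X,Y) = -Σ p(x,y) log₂ p(x,y)
  p(0,0)=3/29: -0.1034 × log₂(0.1034) = 0.3386
  p(0,1)=6/29: -0.2069 × log₂(0.2069) = 0.4703
  p(0,2)=7/29: -0.2414 × log₂(0.2414) = 0.4950
  p(1,0)=1/29: -0.0345 × log₂(0.0345) = 0.1675
  p(1,1)=1/29: -0.0345 × log₂(0.0345) = 0.1675
  p(1,2)=1/29: -0.0345 × log₂(0.0345) = 0.1675
  p(2,0)=6/29: -0.2069 × log₂(0.2069) = 0.4703
  p(2,1)=3/29: -0.1034 × log₂(0.1034) = 0.3386
  p(2,2)=1/29: -0.0345 × log₂(0.0345) = 0.1675
H(X,Y) = 2.7828 bits


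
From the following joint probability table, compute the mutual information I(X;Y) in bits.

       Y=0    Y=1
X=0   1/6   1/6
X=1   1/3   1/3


H(X) = 0.9183, H(Y) = 1.0000, H(X,Y) = 1.9183
I(X;Y) = H(X) + H(Y) - H(X,Y) = 0.0000 bits


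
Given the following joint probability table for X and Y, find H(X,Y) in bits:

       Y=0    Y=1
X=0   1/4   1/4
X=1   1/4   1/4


H(X,Y) = -Σ p(x,y) log₂ p(x,y)
  p(0,0)=1/4: -0.2500 × log₂(0.2500) = 0.5000
  p(0,1)=1/4: -0.2500 × log₂(0.2500) = 0.5000
  p(1,0)=1/4: -0.2500 × log₂(0.2500) = 0.5000
  p(1,1)=1/4: -0.2500 × log₂(0.2500) = 0.5000
H(X,Y) = 2.0000 bits


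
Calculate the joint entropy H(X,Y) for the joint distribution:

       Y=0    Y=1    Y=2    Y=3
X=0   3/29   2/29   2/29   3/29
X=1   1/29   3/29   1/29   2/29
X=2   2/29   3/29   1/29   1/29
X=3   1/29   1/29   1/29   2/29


H(X,Y) = -Σ p(x,y) log₂ p(x,y)
  p(0,0)=3/29: -0.1034 × log₂(0.1034) = 0.3386
  p(0,1)=2/29: -0.0690 × log₂(0.0690) = 0.2661
  p(0,2)=2/29: -0.0690 × log₂(0.0690) = 0.2661
  p(0,3)=3/29: -0.1034 × log₂(0.1034) = 0.3386
  p(1,0)=1/29: -0.0345 × log₂(0.0345) = 0.1675
  p(1,1)=3/29: -0.1034 × log₂(0.1034) = 0.3386
  p(1,2)=1/29: -0.0345 × log₂(0.0345) = 0.1675
  p(1,3)=2/29: -0.0690 × log₂(0.0690) = 0.2661
  p(2,0)=2/29: -0.0690 × log₂(0.0690) = 0.2661
  p(2,1)=3/29: -0.1034 × log₂(0.1034) = 0.3386
  p(2,2)=1/29: -0.0345 × log₂(0.0345) = 0.1675
  p(2,3)=1/29: -0.0345 × log₂(0.0345) = 0.1675
  p(3,0)=1/29: -0.0345 × log₂(0.0345) = 0.1675
  p(3,1)=1/29: -0.0345 × log₂(0.0345) = 0.1675
  p(3,2)=1/29: -0.0345 × log₂(0.0345) = 0.1675
  p(3,3)=2/29: -0.0690 × log₂(0.0690) = 0.2661
H(X,Y) = 3.8573 bits


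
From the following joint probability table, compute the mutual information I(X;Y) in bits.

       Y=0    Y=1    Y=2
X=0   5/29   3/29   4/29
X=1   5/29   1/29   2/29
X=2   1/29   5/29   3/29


H(X) = 1.5632, H(Y) = 1.5782, H(X,Y) = 2.9842
I(X;Y) = H(X) + H(Y) - H(X,Y) = 0.1572 bits


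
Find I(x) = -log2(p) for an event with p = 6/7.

Information content I(x) = -log₂(p(x))
I = -log₂(6/7) = -log₂(0.8571)
I = 0.2224 bits


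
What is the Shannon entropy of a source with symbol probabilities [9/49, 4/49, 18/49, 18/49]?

H(X) = -Σ p(x) log₂ p(x)
  -9/49 × log₂(9/49) = 0.4490
  -4/49 × log₂(4/49) = 0.2951
  -18/49 × log₂(18/49) = 0.5307
  -18/49 × log₂(18/49) = 0.5307
H(X) = 1.8056 bits


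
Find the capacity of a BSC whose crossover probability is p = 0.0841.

For BSC with error probability p:
C = 1 - H(p) where H(p) is binary entropy
H(0.0841) = -0.0841 × log₂(0.0841) - 0.9159 × log₂(0.9159)
H(p) = 0.4165
C = 1 - 0.4165 = 0.5835 bits/use


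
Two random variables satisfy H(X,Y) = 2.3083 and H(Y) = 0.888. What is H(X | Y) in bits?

Chain rule: H(X,Y) = H(X|Y) + H(Y)
H(X|Y) = H(X,Y) - H(Y) = 2.3083 - 0.888 = 1.4203 bits


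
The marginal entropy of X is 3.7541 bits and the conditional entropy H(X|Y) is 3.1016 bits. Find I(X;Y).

I(X;Y) = H(X) - H(X|Y)
I(X;Y) = 3.7541 - 3.1016 = 0.6525 bits


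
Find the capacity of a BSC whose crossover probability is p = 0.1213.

For BSC with error probability p:
C = 1 - H(p) where H(p) is binary entropy
H(0.1213) = -0.1213 × log₂(0.1213) - 0.8787 × log₂(0.8787)
H(p) = 0.5331
C = 1 - 0.5331 = 0.4669 bits/use


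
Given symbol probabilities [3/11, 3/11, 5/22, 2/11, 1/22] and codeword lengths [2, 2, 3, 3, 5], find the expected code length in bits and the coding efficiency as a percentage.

Average length L = Σ p_i × l_i = 2.5455 bits
Entropy H = 2.1581 bits
Efficiency η = H/L × 100% = 84.78%


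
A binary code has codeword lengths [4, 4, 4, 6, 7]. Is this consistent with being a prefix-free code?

Kraft inequality: Σ 2^(-l_i) ≤ 1 for prefix-free code
Calculating: 2^(-4) + 2^(-4) + 2^(-4) + 2^(-6) + 2^(-7)
= 0.0625 + 0.0625 + 0.0625 + 0.015625 + 0.0078125
= 0.2109
Since 0.2109 ≤ 1, prefix-free code exists


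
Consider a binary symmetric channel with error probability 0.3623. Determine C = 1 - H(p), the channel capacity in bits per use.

For BSC with error probability p:
C = 1 - H(p) where H(p) is binary entropy
H(0.3623) = -0.3623 × log₂(0.3623) - 0.6377 × log₂(0.6377)
H(p) = 0.9446
C = 1 - 0.9446 = 0.0554 bits/use


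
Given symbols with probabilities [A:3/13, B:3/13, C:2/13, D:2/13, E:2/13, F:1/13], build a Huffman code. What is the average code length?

Huffman tree construction:
Combine smallest probabilities repeatedly
Resulting codes:
  A: 00 (length 2)
  B: 01 (length 2)
  C: 101 (length 3)
  D: 110 (length 3)
  E: 111 (length 3)
  F: 100 (length 3)
Average length = Σ p(s) × length(s) = 2.5385 bits


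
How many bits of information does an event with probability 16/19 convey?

Information content I(x) = -log₂(p(x))
I = -log₂(16/19) = -log₂(0.8421)
I = 0.2479 bits


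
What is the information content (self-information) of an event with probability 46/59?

Information content I(x) = -log₂(p(x))
I = -log₂(46/59) = -log₂(0.7797)
I = 0.3591 bits


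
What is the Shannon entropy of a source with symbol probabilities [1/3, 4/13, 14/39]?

H(X) = -Σ p(x) log₂ p(x)
  -1/3 × log₂(1/3) = 0.5283
  -4/13 × log₂(4/13) = 0.5232
  -14/39 × log₂(14/39) = 0.5306
H(X) = 1.5821 bits


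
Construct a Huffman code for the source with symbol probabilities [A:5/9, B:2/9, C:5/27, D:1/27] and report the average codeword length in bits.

Huffman tree construction:
Combine smallest probabilities repeatedly
Resulting codes:
  A: 1 (length 1)
  B: 00 (length 2)
  C: 011 (length 3)
  D: 010 (length 3)
Average length = Σ p(s) × length(s) = 1.6667 bits


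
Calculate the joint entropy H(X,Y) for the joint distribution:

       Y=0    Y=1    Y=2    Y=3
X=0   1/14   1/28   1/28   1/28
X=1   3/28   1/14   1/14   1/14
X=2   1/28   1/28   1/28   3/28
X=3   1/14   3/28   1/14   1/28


H(X,Y) = -Σ p(x,y) log₂ p(x,y)
  p(0,0)=1/14: -0.0714 × log₂(0.0714) = 0.2720
  p(0,1)=1/28: -0.0357 × log₂(0.0357) = 0.1717
  p(0,2)=1/28: -0.0357 × log₂(0.0357) = 0.1717
  p(0,3)=1/28: -0.0357 × log₂(0.0357) = 0.1717
  p(1,0)=3/28: -0.1071 × log₂(0.1071) = 0.3453
  p(1,1)=1/14: -0.0714 × log₂(0.0714) = 0.2720
  p(1,2)=1/14: -0.0714 × log₂(0.0714) = 0.2720
  p(1,3)=1/14: -0.0714 × log₂(0.0714) = 0.2720
  p(2,0)=1/28: -0.0357 × log₂(0.0357) = 0.1717
  p(2,1)=1/28: -0.0357 × log₂(0.0357) = 0.1717
  p(2,2)=1/28: -0.0357 × log₂(0.0357) = 0.1717
  p(2,3)=3/28: -0.1071 × log₂(0.1071) = 0.3453
  p(3,0)=1/14: -0.0714 × log₂(0.0714) = 0.2720
  p(3,1)=3/28: -0.1071 × log₂(0.1071) = 0.3453
  p(3,2)=1/14: -0.0714 × log₂(0.0714) = 0.2720
  p(3,3)=1/28: -0.0357 × log₂(0.0357) = 0.1717
H(X,Y) = 3.8693 bits


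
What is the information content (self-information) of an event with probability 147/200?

Information content I(x) = -log₂(p(x))
I = -log₂(147/200) = -log₂(0.7350)
I = 0.4442 bits


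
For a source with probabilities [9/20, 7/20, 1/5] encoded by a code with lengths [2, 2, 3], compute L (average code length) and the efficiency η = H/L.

Average length L = Σ p_i × l_i = 2.2000 bits
Entropy H = 1.5129 bits
Efficiency η = H/L × 100% = 68.77%


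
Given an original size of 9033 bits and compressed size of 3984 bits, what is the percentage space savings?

Space savings = (1 - Compressed/Original) × 100%
= (1 - 3984/9033) × 100%
= 55.90%


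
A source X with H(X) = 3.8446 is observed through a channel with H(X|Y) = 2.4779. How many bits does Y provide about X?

I(X;Y) = H(X) - H(X|Y)
I(X;Y) = 3.8446 - 2.4779 = 1.3667 bits


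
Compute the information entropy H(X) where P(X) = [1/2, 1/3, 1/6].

H(X) = -Σ p(x) log₂ p(x)
  -1/2 × log₂(1/2) = 0.5000
  -1/3 × log₂(1/3) = 0.5283
  -1/6 × log₂(1/6) = 0.4308
H(X) = 1.4591 bits


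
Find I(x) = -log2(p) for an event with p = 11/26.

Information content I(x) = -log₂(p(x))
I = -log₂(11/26) = -log₂(0.4231)
I = 1.2410 bits


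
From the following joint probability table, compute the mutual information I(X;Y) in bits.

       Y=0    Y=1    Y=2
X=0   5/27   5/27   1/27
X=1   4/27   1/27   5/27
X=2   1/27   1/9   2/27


H(X) = 1.5407, H(Y) = 1.5790, H(X,Y) = 2.9185
I(X;Y) = H(X) + H(Y) - H(X,Y) = 0.2013 bits


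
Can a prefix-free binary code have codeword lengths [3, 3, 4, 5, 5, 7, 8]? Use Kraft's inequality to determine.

Kraft inequality: Σ 2^(-l_i) ≤ 1 for prefix-free code
Calculating: 2^(-3) + 2^(-3) + 2^(-4) + 2^(-5) + 2^(-5) + 2^(-7) + 2^(-8)
= 0.125 + 0.125 + 0.0625 + 0.03125 + 0.03125 + 0.0078125 + 0.00390625
= 0.3867
Since 0.3867 ≤ 1, prefix-free code exists


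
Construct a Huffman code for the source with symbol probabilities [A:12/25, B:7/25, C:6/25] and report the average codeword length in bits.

Huffman tree construction:
Combine smallest probabilities repeatedly
Resulting codes:
  A: 0 (length 1)
  B: 11 (length 2)
  C: 10 (length 2)
Average length = Σ p(s) × length(s) = 1.5200 bits


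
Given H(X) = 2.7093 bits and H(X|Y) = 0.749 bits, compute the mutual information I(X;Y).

I(X;Y) = H(X) - H(X|Y)
I(X;Y) = 2.7093 - 0.749 = 1.9603 bits


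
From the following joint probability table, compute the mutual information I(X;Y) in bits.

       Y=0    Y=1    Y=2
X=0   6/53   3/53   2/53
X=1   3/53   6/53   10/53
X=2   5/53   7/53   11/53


H(X) = 1.5240, H(Y) = 1.5516, H(X,Y) = 2.9909
I(X;Y) = H(X) + H(Y) - H(X,Y) = 0.0848 bits


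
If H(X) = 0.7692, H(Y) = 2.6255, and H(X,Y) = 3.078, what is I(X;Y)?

I(X;Y) = H(X) + H(Y) - H(X,Y)
I(X;Y) = 0.7692 + 2.6255 - 3.078 = 0.3167 bits


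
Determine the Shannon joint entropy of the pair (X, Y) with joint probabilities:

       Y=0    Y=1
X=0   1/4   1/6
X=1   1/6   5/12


H(X,Y) = -Σ p(x,y) log₂ p(x,y)
  p(0,0)=1/4: -0.2500 × log₂(0.2500) = 0.5000
  p(0,1)=1/6: -0.1667 × log₂(0.1667) = 0.4308
  p(1,0)=1/6: -0.1667 × log₂(0.1667) = 0.4308
  p(1,1)=5/12: -0.4167 × log₂(0.4167) = 0.5263
H(X,Y) = 1.8879 bits


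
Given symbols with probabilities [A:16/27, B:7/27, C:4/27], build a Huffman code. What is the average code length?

Huffman tree construction:
Combine smallest probabilities repeatedly
Resulting codes:
  A: 1 (length 1)
  B: 01 (length 2)
  C: 00 (length 2)
Average length = Σ p(s) × length(s) = 1.4074 bits


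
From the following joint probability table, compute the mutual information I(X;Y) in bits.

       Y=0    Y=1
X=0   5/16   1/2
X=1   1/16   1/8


H(X) = 0.6962, H(Y) = 0.9544, H(X,Y) = 1.6494
I(X;Y) = H(X) + H(Y) - H(X,Y) = 0.0012 bits


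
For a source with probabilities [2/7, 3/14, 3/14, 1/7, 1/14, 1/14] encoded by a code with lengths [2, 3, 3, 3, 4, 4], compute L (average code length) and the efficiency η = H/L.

Average length L = Σ p_i × l_i = 2.8571 bits
Entropy H = 2.4138 bits
Efficiency η = H/L × 100% = 84.48%


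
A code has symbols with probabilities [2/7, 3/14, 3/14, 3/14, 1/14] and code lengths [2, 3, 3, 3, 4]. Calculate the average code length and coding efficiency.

Average length L = Σ p_i × l_i = 2.7857 bits
Entropy H = 2.2170 bits
Efficiency η = H/L × 100% = 79.59%


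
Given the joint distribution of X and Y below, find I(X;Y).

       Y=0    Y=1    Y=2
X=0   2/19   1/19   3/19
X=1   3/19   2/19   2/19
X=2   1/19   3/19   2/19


H(X) = 1.5810, H(Y) = 1.5810, H(X,Y) = 3.0761
I(X;Y) = H(X) + H(Y) - H(X,Y) = 0.0860 bits


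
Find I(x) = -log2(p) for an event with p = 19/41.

Information content I(x) = -log₂(p(x))
I = -log₂(19/41) = -log₂(0.4634)
I = 1.1096 bits


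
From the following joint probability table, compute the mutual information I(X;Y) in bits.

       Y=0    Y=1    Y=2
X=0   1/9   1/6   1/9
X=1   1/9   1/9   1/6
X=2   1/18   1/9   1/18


H(X) = 1.5420, H(Y) = 1.5715, H(X,Y) = 3.0860
I(X;Y) = H(X) + H(Y) - H(X,Y) = 0.0275 bits


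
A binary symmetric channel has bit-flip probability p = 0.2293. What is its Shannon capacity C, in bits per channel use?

For BSC with error probability p:
C = 1 - H(p) where H(p) is binary entropy
H(0.2293) = -0.2293 × log₂(0.2293) - 0.7707 × log₂(0.7707)
H(p) = 0.7768
C = 1 - 0.7768 = 0.2232 bits/use


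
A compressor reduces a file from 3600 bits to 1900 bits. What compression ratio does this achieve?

Compression ratio = Original / Compressed
= 3600 / 1900 = 1.89:1


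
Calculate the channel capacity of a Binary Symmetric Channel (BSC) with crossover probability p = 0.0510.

For BSC with error probability p:
C = 1 - H(p) where H(p) is binary entropy
H(0.0510) = -0.0510 × log₂(0.0510) - 0.9490 × log₂(0.9490)
H(p) = 0.2906
C = 1 - 0.2906 = 0.7094 bits/use


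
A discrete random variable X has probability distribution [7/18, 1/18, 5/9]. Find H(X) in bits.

H(X) = -Σ p(x) log₂ p(x)
  -7/18 × log₂(7/18) = 0.5299
  -1/18 × log₂(1/18) = 0.2317
  -5/9 × log₂(5/9) = 0.4711
H(X) = 1.2327 bits


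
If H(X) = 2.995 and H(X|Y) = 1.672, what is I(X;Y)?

I(X;Y) = H(X) - H(X|Y)
I(X;Y) = 2.995 - 1.672 = 1.323 bits


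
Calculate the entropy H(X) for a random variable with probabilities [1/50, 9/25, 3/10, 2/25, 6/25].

H(X) = -Σ p(x) log₂ p(x)
  -1/50 × log₂(1/50) = 0.1129
  -9/25 × log₂(9/25) = 0.5306
  -3/10 × log₂(3/10) = 0.5211
  -2/25 × log₂(2/25) = 0.2915
  -6/25 × log₂(6/25) = 0.4941
H(X) = 1.9502 bits


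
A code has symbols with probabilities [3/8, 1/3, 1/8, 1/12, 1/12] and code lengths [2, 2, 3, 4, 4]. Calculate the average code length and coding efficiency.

Average length L = Σ p_i × l_i = 2.4583 bits
Entropy H = 2.0315 bits
Efficiency η = H/L × 100% = 82.64%


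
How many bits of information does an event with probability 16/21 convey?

Information content I(x) = -log₂(p(x))
I = -log₂(16/21) = -log₂(0.7619)
I = 0.3923 bits


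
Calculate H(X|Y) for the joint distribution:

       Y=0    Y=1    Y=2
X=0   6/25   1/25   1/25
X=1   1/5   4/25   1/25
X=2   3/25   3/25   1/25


H(X|Y) = Σ_y p(y) H(X|Y=y)
  p(Y=0) = 14/25, H(X|Y=0) = 1.5306
  p(Y=1) = 8/25, H(X|Y=1) = 1.4056
  p(Y=2) = 3/25, H(X|Y=2) = 1.5850
H(X|Y) = 0.5600×1.5306 + 0.3200×1.4056 + 0.1200×1.5850 = 1.4971 bits


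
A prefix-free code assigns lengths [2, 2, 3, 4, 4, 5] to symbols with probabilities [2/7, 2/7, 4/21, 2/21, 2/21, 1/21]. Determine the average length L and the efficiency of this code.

Average length L = Σ p_i × l_i = 2.7143 bits
Entropy H = 2.3438 bits
Efficiency η = H/L × 100% = 86.35%


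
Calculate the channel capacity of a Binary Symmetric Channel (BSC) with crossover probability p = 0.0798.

For BSC with error probability p:
C = 1 - H(p) where H(p) is binary entropy
H(0.0798) = -0.0798 × log₂(0.0798) - 0.9202 × log₂(0.9202)
H(p) = 0.4015
C = 1 - 0.4015 = 0.5985 bits/use
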